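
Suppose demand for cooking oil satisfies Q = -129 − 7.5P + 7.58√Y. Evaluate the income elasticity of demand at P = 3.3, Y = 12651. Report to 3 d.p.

At P = 3.3, Y = 12651: Q = 698.823.
Holding P constant, ∂Q/∂Y = 7.58/(2√Y) = 0.0336959.
η_Y = (∂Q/∂Y)·(Y/Q) = 0.0336959 × (12651/698.823) = 0.610.

0.610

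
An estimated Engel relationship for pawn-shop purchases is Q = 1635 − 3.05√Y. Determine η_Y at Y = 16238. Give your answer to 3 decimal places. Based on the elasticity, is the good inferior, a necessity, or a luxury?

-0.156 (inferior good)

At Y = 16238: Q = 1246.343.
dQ/dY = -3.05/(2√Y) = -0.0119675 at this income.
η = (dQ/dY)·(Y/Q) = -0.0119675 × (16238/1246.343) = -0.156.
Since η < 0, the good is an inferior good.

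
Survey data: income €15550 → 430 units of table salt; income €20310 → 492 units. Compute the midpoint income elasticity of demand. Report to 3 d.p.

0.507

ΔQ = 492 − 430 = 62; midpoint Q̄ = (430 + 492)/2 = 461.
ΔI = 20310 − 15550 = 4760; midpoint Ī = (15550 + 20310)/2 = 17930.
η = (ΔQ/Q̄) ÷ (ΔI/Ī) = (62/461) ÷ (4760/17930) = 0.507.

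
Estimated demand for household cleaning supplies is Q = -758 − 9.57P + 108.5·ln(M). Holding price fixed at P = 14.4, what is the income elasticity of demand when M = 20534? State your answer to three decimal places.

At P = 14.4, M = 20534: Q = 181.579.
Holding P constant, ∂Q/∂M = 108.5/M = 0.00528392.
η_M = (∂Q/∂M)·(M/Q) = 0.00528392 × (20534/181.579) = 0.598.

0.598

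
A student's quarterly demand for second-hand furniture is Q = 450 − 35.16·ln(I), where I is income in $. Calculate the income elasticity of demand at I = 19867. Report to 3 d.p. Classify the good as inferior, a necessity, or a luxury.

-0.345 (inferior good)

At I = 19867: Q = 102.028.
dQ/dI = -35.16/I = -0.00176977 at this income.
η = (dQ/dI)·(I/Q) = -0.00176977 × (19867/102.028) = -0.345.
Since η < 0, the good is an inferior good.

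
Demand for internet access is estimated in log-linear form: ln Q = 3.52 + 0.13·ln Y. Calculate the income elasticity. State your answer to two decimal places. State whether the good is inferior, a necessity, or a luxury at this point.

In a log-linear demand, the coefficient on ln Y is the income elasticity.
So η = 0.13.
0 < η < 1 ⇒ necessity.

0.13 (necessity)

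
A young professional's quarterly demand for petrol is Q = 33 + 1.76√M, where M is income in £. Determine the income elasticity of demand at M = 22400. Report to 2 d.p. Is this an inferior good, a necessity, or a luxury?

0.44 (necessity)

At M = 22400: Q = 296.413.
dQ/dM = 1.76/(2√M) = 0.00587975 at this income.
η = (dQ/dM)·(M/Q) = 0.00587975 × (22400/296.413) = 0.44.
Since 0 < η < 1, the good is a necessity.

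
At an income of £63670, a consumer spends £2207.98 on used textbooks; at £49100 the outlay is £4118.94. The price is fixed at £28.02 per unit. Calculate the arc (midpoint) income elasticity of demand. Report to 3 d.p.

With a constant price, Q₁ = 2207.98/28.02 = 78.800 and Q₂ = 4118.94/28.02 = 147.000 (equivalently, work directly with expenditure since P cancels).
Midpoint %ΔQ = (4118.94 − 2207.98)/3163.46 = 0.60407; midpoint %ΔI = (49100 − 63670)/56385 = -0.25840.
η = 0.60407 / -0.25840 = -2.338.

-2.338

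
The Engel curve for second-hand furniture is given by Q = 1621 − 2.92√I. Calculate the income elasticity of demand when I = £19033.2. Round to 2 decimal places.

At I = 19033.2: Q = 1218.154.
dQ/dI = -2.92/(2√I) = -0.0105827 at this income.
η = (dQ/dI)·(I/Q) = -0.0105827 × (19033.2/1218.154) = -0.17.

-0.17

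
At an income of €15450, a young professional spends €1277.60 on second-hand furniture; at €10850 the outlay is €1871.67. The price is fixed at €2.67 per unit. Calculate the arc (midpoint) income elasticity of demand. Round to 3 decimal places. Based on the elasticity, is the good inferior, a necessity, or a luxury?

-1.079 (inferior good)

With a constant price, Q₁ = 1277.60/2.67 = 478.502 and Q₂ = 1871.67/2.67 = 701.000 (equivalently, work directly with expenditure since P cancels).
Midpoint %ΔQ = (1871.67 − 1277.60)/1574.64 = 0.37727; midpoint %ΔI = (10850 − 15450)/13150 = -0.34981.
η = 0.37727 / -0.34981 = -1.079.
η < 0 ⇒ inferior good.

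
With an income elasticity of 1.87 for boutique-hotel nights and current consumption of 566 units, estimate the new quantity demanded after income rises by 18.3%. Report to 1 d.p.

%ΔQ ≈ η × %ΔI = 1.87 × 18.3% = 34.221%.
New Q ≈ 566 × (1 + 0.34221) = 759.7.

759.7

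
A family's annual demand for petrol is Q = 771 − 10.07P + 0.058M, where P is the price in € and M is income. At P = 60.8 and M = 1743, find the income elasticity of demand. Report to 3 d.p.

0.389

At P = 60.8, M = 1743: Q = 259.838.
Holding P constant, ∂Q/∂M = 0.058.
η_M = (∂Q/∂M)·(M/Q) = 0.058 × (1743/259.838) = 0.389.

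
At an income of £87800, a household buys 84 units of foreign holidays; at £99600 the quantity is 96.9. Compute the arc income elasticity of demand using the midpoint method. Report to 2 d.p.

ΔQ = 96.9 − 84 = 12.9; midpoint Q̄ = (84 + 96.9)/2 = 90.45.
ΔI = 99600 − 87800 = 11800; midpoint Ī = (87800 + 99600)/2 = 93700.
η = (ΔQ/Q̄) ÷ (ΔI/Ī) = (12.9/90.45) ÷ (11800/93700) = 1.13.

1.13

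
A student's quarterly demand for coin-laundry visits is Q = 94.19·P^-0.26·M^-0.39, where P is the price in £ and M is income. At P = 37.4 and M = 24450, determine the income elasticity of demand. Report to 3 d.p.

For a multiplicative demand Q = A·P^α·M^β, the income elasticity is β everywhere.
Here β = -0.39, so η = -0.390.

-0.390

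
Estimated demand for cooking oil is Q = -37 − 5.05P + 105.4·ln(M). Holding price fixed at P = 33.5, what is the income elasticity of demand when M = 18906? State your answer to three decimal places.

At P = 33.5, M = 18906: Q = 831.724.
Holding P constant, ∂Q/∂M = 105.4/M = 0.00557495.
η_M = (∂Q/∂M)·(M/Q) = 0.00557495 × (18906/831.724) = 0.127.

0.127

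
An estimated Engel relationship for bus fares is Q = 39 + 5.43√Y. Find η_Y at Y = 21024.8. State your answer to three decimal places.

0.476

At Y = 21024.8: Q = 826.346.
dQ/dY = 5.43/(2√Y) = 0.0187242 at this income.
η = (dQ/dY)·(Y/Q) = 0.0187242 × (21024.8/826.346) = 0.476.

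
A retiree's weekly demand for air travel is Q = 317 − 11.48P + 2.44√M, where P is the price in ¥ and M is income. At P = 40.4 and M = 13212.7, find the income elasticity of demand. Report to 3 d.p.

At P = 40.4, M = 13212.7: Q = 133.677.
Holding P constant, ∂Q/∂M = 2.44/(2√M) = 0.0106136.
η_M = (∂Q/∂M)·(M/Q) = 0.0106136 × (13212.7/133.677) = 1.049.

1.049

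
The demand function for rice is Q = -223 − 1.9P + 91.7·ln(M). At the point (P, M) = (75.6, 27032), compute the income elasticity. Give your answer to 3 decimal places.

At P = 75.6, M = 27032: Q = 569.138.
Holding P constant, ∂Q/∂M = 91.7/M = 0.00339228.
η_M = (∂Q/∂M)·(M/Q) = 0.00339228 × (27032/569.138) = 0.161.

0.161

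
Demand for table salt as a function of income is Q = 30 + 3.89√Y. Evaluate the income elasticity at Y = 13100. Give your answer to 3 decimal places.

At Y = 13100: Q = 475.231.
dQ/dY = 3.89/(2√Y) = 0.0169935 at this income.
η = (dQ/dY)·(Y/Q) = 0.0169935 × (13100/475.231) = 0.468.

0.468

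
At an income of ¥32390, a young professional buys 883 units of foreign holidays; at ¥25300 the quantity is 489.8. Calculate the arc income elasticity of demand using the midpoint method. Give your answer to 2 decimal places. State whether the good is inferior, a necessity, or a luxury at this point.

ΔQ = 489.8 − 883 = -393.2; midpoint Q̄ = (883 + 489.8)/2 = 686.4.
ΔI = 25300 − 32390 = -7090; midpoint Ī = (32390 + 25300)/2 = 28845.
η = (ΔQ/Q̄) ÷ (ΔI/Ī) = (-393.2/686.4) ÷ (-7090/28845) = 2.33.
η > 1 ⇒ luxury.

2.33 (luxury)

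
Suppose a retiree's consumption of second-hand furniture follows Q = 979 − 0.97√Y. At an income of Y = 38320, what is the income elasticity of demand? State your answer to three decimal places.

At Y = 38320: Q = 789.118.
dQ/dY = -0.97/(2√Y) = -0.00247759 at this income.
η = (dQ/dY)·(Y/Q) = -0.00247759 × (38320/789.118) = -0.120.

-0.120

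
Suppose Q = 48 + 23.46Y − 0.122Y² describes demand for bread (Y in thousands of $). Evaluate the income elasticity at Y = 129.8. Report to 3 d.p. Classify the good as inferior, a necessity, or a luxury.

At Y = 129.8: Q = 1037.6471.
dQ/dY = 23.46 − 0.244Y = -8.21120.
η = (dQ/dY)·(Y/Q) = -8.21120 × (129.8/1037.6471) = -1.027.
η < 0 ⇒ inferior good.

-1.027 (inferior good)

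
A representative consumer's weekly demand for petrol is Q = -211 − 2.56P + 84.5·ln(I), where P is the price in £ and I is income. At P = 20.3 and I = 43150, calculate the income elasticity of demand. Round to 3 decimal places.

0.132

At P = 20.3, I = 43150: Q = 638.853.
Holding P constant, ∂Q/∂I = 84.5/I = 0.00195829.
η_I = (∂Q/∂I)·(I/Q) = 0.00195829 × (43150/638.853) = 0.132.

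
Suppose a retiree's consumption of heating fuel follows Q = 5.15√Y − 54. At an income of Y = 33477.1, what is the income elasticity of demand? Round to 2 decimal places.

0.53

At Y = 33477.1: Q = 888.283.
dQ/dY = 5.15/(2√Y) = 0.0140735 at this income.
η = (dQ/dY)·(Y/Q) = 0.0140735 × (33477.1/888.283) = 0.53.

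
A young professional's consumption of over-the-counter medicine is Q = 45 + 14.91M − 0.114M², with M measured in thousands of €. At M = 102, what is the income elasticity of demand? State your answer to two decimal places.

At M = 102: Q = 379.7640.
dQ/dM = 14.91 − 0.228M = -8.34600.
η = (dQ/dM)·(M/Q) = -8.34600 × (102/379.7640) = -2.24.

-2.24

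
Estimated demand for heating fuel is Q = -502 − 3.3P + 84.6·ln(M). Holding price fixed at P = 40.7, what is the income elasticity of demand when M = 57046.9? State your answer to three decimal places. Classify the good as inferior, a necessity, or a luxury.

At P = 40.7, M = 57046.9: Q = 290.198.
Holding P constant, ∂Q/∂M = 84.6/M = 0.00148299.
η_M = (∂Q/∂M)·(M/Q) = 0.00148299 × (57046.9/290.198) = 0.292.
Since 0 < η < 1, this is a necessity.

0.292 (necessity)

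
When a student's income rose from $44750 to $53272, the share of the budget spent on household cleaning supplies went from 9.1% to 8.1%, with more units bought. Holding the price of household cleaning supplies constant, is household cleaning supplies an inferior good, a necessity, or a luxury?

Quantity rises but the budget share falls as income rises, so 0 < η < 1.

necessity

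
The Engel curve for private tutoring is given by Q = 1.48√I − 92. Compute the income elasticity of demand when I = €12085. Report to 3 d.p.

1.151

At I = 12085: Q = 70.699.
dQ/dI = 1.48/(2√I) = 0.00673145 at this income.
η = (dQ/dI)·(I/Q) = 0.00673145 × (12085/70.699) = 1.151.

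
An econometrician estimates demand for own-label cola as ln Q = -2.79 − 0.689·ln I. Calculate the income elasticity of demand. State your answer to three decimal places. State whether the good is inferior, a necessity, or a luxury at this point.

-0.689 (inferior good)

In a log-linear demand, the coefficient on ln I is the income elasticity.
So η = -0.689.
η < 0 ⇒ inferior good.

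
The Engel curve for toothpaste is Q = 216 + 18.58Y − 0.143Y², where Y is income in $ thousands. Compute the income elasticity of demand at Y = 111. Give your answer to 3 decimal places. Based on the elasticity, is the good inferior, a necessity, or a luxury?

-2.830 (inferior good)

At Y = 111: Q = 516.4770.
dQ/dY = 18.58 − 0.286Y = -13.16600.
η = (dQ/dY)·(Y/Q) = -13.16600 × (111/516.4770) = -2.830.
η < 0 ⇒ inferior good.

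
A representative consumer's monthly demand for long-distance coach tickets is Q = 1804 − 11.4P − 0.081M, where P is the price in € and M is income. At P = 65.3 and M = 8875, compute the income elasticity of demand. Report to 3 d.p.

At P = 65.3, M = 8875: Q = 340.705.
Holding P constant, ∂Q/∂M = −0.081.
η_M = (∂Q/∂M)·(M/Q) = -0.081 × (8875/340.705) = -2.110.

-2.110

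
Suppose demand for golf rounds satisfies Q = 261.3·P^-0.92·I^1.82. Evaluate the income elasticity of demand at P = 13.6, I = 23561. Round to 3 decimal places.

For a multiplicative demand Q = A·P^α·I^β, the income elasticity is β everywhere.
Here β = 1.82, so η = 1.820.

1.820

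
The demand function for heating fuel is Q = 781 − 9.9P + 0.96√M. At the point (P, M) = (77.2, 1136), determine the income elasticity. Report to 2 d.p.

At P = 77.2, M = 1136: Q = 49.076.
Holding P constant, ∂Q/∂M = 0.96/(2√M) = 0.0142414.
η_M = (∂Q/∂M)·(M/Q) = 0.0142414 × (1136/49.076) = 0.33.

0.33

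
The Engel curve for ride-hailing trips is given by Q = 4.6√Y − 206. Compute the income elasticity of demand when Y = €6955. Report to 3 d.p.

1.080

At Y = 6955: Q = 177.625.
dQ/dY = 4.6/(2√Y) = 0.027579 at this income.
η = (dQ/dY)·(Y/Q) = 0.027579 × (6955/177.625) = 1.080.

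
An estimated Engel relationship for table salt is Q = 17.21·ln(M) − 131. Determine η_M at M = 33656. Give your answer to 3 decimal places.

0.356

At M = 33656: Q = 48.396.
dQ/dM = 17.21/M = 0.00051135 at this income.
η = (dQ/dM)·(M/Q) = 0.00051135 × (33656/48.396) = 0.356.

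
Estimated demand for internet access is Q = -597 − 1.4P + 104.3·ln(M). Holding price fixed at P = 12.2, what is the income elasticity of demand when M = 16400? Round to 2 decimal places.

0.26

At P = 12.2, M = 16400: Q = 398.155.
Holding P constant, ∂Q/∂M = 104.3/M = 0.00635976.
η_M = (∂Q/∂M)·(M/Q) = 0.00635976 × (16400/398.155) = 0.26.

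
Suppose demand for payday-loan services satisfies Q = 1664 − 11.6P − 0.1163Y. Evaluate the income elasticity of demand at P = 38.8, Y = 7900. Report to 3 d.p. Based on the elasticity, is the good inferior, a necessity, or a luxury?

At P = 38.8, Y = 7900: Q = 295.150.
Holding P constant, ∂Q/∂Y = −0.1163.
η_Y = (∂Q/∂Y)·(Y/Q) = -0.1163 × (7900/295.150) = -3.113.
Since η < 0, this is an inferior good.

-3.113 (inferior good)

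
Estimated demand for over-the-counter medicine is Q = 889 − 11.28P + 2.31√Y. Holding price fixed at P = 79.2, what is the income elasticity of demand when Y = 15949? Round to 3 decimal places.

At P = 79.2, Y = 15949: Q = 287.352.
Holding P constant, ∂Q/∂Y = 2.31/(2√Y) = 0.00914566.
η_Y = (∂Q/∂Y)·(Y/Q) = 0.00914566 × (15949/287.352) = 0.508.

0.508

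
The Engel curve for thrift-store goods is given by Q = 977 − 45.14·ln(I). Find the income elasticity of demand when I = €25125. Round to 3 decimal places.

At I = 25125: Q = 519.659.
dQ/dI = -45.14/I = -0.00179662 at this income.
η = (dQ/dI)·(I/Q) = -0.00179662 × (25125/519.659) = -0.087.

-0.087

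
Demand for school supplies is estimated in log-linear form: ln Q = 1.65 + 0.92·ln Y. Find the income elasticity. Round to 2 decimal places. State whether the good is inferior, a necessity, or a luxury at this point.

0.92 (necessity)

In a log-linear demand, the coefficient on ln Y is the income elasticity.
So η = 0.92.
0 < η < 1 ⇒ necessity.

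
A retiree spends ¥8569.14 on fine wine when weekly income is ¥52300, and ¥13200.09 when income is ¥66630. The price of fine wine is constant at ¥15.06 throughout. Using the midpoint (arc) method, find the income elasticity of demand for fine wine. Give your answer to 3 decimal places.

With a constant price, Q₁ = 8569.14/15.06 = 569.000 and Q₂ = 13200.09/15.06 = 876.500 (equivalently, work directly with expenditure since P cancels).
Midpoint %ΔQ = (13200.09 − 8569.14)/10884.62 = 0.42546; midpoint %ΔI = (66630 − 52300)/59465 = 0.24098.
η = 0.42546 / 0.24098 = 1.766.

1.766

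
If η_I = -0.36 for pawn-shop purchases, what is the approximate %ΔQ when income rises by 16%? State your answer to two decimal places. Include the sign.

%ΔQ ≈ η × %ΔI = -0.36 × 16% = -5.76%.

-5.76%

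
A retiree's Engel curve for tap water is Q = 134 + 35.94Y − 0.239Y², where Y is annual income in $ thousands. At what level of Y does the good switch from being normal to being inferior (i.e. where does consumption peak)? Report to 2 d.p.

dQ/dY = 35.94 − 0.478Y.
The good is inferior where dQ/dY < 0. Setting dQ/dY = 0 gives Y = 35.94 / 0.478 = 75.19.

75.19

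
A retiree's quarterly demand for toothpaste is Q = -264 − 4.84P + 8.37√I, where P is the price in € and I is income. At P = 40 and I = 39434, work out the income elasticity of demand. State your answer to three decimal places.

At P = 40, I = 39434: Q = 1204.514.
Holding P constant, ∂Q/∂I = 8.37/(2√I) = 0.0210746.
η_I = (∂Q/∂I)·(I/Q) = 0.0210746 × (39434/1204.514) = 0.690.

0.690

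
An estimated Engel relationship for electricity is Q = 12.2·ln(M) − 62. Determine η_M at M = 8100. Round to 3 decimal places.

0.255

At M = 8100: Q = 47.795.
dQ/dM = 12.2/M = 0.00150617 at this income.
η = (dQ/dM)·(M/Q) = 0.00150617 × (8100/47.795) = 0.255.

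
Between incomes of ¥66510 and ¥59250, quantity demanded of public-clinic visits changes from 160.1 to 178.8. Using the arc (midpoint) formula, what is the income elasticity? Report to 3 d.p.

-0.956

ΔQ = 178.8 − 160.1 = 18.7; midpoint Q̄ = (160.1 + 178.8)/2 = 169.45.
ΔI = 59250 − 66510 = -7260; midpoint Ī = (66510 + 59250)/2 = 62880.
η = (ΔQ/Q̄) ÷ (ΔI/Ī) = (18.7/169.45) ÷ (-7260/62880) = -0.956.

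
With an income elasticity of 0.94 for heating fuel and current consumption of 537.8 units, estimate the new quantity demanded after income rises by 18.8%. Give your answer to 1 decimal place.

632.8

%ΔQ ≈ η × %ΔI = 0.94 × 18.8% = 17.672%.
New Q ≈ 537.8 × (1 + 0.17672) = 632.8.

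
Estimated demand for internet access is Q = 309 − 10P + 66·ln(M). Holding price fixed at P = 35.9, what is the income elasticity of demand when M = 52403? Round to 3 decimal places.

0.099

At P = 35.9, M = 52403: Q = 667.203.
Holding P constant, ∂Q/∂M = 66/M = 0.00125947.
η_M = (∂Q/∂M)·(M/Q) = 0.00125947 × (52403/667.203) = 0.099.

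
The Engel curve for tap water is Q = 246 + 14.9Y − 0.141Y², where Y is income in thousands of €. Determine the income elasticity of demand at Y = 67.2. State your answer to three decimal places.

-0.446

At Y = 67.2: Q = 610.5466.
dQ/dY = 14.9 − 0.282Y = -4.05040.
η = (dQ/dY)·(Y/Q) = -4.05040 × (67.2/610.5466) = -0.446.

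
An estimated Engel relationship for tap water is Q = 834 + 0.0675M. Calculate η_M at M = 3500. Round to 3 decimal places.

At M = 3500: Q = 1070.250.
dQ/dM = 0.0675.
η = (dQ/dM)·(M/Q) = 0.0675 × (3500/1070.250) = 0.221.

0.221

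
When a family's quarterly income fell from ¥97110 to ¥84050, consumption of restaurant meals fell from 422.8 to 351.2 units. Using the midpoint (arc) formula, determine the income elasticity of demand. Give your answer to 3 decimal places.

ΔQ = 351.2 − 422.8 = -71.6; midpoint Q̄ = (422.8 + 351.2)/2 = 387.
ΔI = 84050 − 97110 = -13060; midpoint Ī = (97110 + 84050)/2 = 90580.
η = (ΔQ/Q̄) ÷ (ΔI/Ī) = (-71.6/387) ÷ (-13060/90580) = 1.283.

1.283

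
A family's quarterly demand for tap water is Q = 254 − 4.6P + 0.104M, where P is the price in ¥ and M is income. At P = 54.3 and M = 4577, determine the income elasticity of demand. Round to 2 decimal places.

0.99

At P = 54.3, M = 4577: Q = 480.228.
Holding P constant, ∂Q/∂M = 0.104.
η_M = (∂Q/∂M)·(M/Q) = 0.104 × (4577/480.228) = 0.99.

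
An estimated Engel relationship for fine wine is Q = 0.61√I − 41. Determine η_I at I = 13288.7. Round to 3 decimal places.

At I = 13288.7: Q = 29.319.
dQ/dI = 0.61/(2√I) = 0.00264581 at this income.
η = (dQ/dI)·(I/Q) = 0.00264581 × (13288.7/29.319) = 1.199.

1.199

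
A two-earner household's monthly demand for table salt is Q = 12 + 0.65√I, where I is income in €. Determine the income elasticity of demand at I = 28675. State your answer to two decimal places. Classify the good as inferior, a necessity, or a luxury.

0.45 (necessity)

At I = 28675: Q = 122.069.
dQ/dI = 0.65/(2√I) = 0.00191925 at this income.
η = (dQ/dI)·(I/Q) = 0.00191925 × (28675/122.069) = 0.45.
Since 0 < η < 1, the good is a necessity.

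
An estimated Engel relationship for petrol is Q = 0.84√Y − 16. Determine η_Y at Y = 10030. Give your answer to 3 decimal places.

At Y = 10030: Q = 68.126.
dQ/dY = 0.84/(2√Y) = 0.00419371 at this income.
η = (dQ/dY)·(Y/Q) = 0.00419371 × (10030/68.126) = 0.617.

0.617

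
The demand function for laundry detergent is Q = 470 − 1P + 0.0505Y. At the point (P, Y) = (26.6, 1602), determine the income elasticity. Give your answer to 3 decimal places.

0.154

At P = 26.6, Y = 1602: Q = 524.301.
Holding P constant, ∂Q/∂Y = 0.0505.
η_Y = (∂Q/∂Y)·(Y/Q) = 0.0505 × (1602/524.301) = 0.154.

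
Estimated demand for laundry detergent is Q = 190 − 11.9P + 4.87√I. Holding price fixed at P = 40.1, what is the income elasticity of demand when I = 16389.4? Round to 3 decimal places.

0.927

At P = 40.1, I = 16389.4: Q = 336.273.
Holding P constant, ∂Q/∂I = 4.87/(2√I) = 0.0190203.
η_I = (∂Q/∂I)·(I/Q) = 0.0190203 × (16389.4/336.273) = 0.927.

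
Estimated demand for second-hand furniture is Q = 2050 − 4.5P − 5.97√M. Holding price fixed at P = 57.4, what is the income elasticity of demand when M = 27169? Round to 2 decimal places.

At P = 57.4, M = 27169: Q = 807.664.
Holding P constant, ∂Q/∂M = -5.97/(2√M) = -0.0181095.
η_M = (∂Q/∂M)·(M/Q) = -0.0181095 × (27169/807.664) = -0.61.

-0.61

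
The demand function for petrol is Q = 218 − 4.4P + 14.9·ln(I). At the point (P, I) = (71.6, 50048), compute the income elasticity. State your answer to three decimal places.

0.232

At P = 71.6, I = 50048: Q = 64.189.
Holding P constant, ∂Q/∂I = 14.9/I = 0.000297714.
η_I = (∂Q/∂I)·(I/Q) = 0.000297714 × (50048/64.189) = 0.232.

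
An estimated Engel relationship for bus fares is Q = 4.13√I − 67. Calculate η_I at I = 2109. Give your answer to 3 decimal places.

0.773

At I = 2109: Q = 122.666.
dQ/dI = 4.13/(2√I) = 0.0449657 at this income.
η = (dQ/dI)·(I/Q) = 0.0449657 × (2109/122.666) = 0.773.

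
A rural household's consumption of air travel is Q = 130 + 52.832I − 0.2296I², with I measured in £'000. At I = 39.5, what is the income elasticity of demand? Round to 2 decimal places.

0.74

At I = 39.5: Q = 1858.6306.
dQ/dI = 52.832 − 0.4592I = 34.69360.
η = (dQ/dI)·(I/Q) = 34.69360 × (39.5/1858.6306) = 0.74.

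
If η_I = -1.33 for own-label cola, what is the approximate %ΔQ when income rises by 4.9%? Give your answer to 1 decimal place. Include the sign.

-6.5%

%ΔQ ≈ η × %ΔI = -1.33 × 4.9% = -6.5%.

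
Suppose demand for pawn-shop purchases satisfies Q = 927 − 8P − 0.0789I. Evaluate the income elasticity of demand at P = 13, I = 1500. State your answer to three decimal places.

At P = 13, I = 1500: Q = 704.650.
Holding P constant, ∂Q/∂I = −0.0789.
η_I = (∂Q/∂I)·(I/Q) = -0.0789 × (1500/704.650) = -0.168.

-0.168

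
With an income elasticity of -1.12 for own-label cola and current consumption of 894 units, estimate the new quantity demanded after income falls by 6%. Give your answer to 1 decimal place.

954.1

%ΔQ ≈ η × %ΔI = -1.12 × (-6%) = 6.72%.
New Q ≈ 894 × (1 + 0.0672) = 954.1.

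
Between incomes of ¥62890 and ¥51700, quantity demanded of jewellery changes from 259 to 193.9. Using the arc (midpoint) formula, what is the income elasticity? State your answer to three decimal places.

ΔQ = 193.9 − 259 = -65.1; midpoint Q̄ = (259 + 193.9)/2 = 226.45.
ΔI = 51700 − 62890 = -11190; midpoint Ī = (62890 + 51700)/2 = 57295.
η = (ΔQ/Q̄) ÷ (ΔI/Ī) = (-65.1/226.45) ÷ (-11190/57295) = 1.472.

1.472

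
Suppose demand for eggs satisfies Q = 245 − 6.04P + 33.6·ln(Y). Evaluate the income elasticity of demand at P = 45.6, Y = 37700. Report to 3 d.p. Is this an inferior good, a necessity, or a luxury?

At P = 45.6, Y = 37700: Q = 323.633.
Holding P constant, ∂Q/∂Y = 33.6/Y = 0.000891247.
η_Y = (∂Q/∂Y)·(Y/Q) = 0.000891247 × (37700/323.633) = 0.104.
Since 0 < η < 1, this is a necessity.

0.104 (necessity)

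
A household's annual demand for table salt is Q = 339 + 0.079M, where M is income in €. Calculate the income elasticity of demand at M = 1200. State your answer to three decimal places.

At M = 1200: Q = 433.800.
dQ/dM = 0.079.
η = (dQ/dM)·(M/Q) = 0.079 × (1200/433.800) = 0.219.

0.219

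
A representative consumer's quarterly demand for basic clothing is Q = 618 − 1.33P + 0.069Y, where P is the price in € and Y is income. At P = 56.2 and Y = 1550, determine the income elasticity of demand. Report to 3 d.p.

At P = 56.2, Y = 1550: Q = 650.204.
Holding P constant, ∂Q/∂Y = 0.069.
η_Y = (∂Q/∂Y)·(Y/Q) = 0.069 × (1550/650.204) = 0.164.

0.164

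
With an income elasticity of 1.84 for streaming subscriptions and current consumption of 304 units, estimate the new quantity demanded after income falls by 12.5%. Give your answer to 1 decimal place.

%ΔQ ≈ η × %ΔI = 1.84 × (-12.5%) = -23%.
New Q ≈ 304 × (1 − 0.23) = 234.1.

234.1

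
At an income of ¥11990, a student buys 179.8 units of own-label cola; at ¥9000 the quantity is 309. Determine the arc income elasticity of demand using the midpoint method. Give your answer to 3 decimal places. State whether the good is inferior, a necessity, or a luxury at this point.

-1.856 (inferior good)

ΔQ = 309 − 179.8 = 129.2; midpoint Q̄ = (179.8 + 309)/2 = 244.4.
ΔI = 9000 − 11990 = -2990; midpoint Ī = (11990 + 9000)/2 = 10495.
η = (ΔQ/Q̄) ÷ (ΔI/Ī) = (129.2/244.4) ÷ (-2990/10495) = -1.856.
η < 0 ⇒ inferior good.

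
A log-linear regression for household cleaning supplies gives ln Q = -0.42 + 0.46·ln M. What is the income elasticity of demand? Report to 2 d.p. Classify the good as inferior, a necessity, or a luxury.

In a log-linear demand, the coefficient on ln M is the income elasticity.
So η = 0.46.
0 < η < 1 ⇒ necessity.

0.46 (necessity)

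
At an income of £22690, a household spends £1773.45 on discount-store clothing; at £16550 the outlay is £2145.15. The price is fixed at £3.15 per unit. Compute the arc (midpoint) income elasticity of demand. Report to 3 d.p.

With a constant price, Q₁ = 1773.45/3.15 = 563.000 and Q₂ = 2145.15/3.15 = 681.000 (equivalently, work directly with expenditure since P cancels).
Midpoint %ΔQ = (2145.15 − 1773.45)/1959.30 = 0.18971; midpoint %ΔI = (16550 − 22690)/19620 = -0.31295.
η = 0.18971 / -0.31295 = -0.606.

-0.606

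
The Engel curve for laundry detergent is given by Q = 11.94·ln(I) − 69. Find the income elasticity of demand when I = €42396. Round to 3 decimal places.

At I = 42396: Q = 58.218.
dQ/dI = 11.94/I = 0.00028163 at this income.
η = (dQ/dI)·(I/Q) = 0.00028163 × (42396/58.218) = 0.205.

0.205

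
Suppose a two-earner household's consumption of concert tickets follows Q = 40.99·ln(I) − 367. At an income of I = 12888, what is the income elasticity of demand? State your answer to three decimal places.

At I = 12888: Q = 20.931.
dQ/dI = 40.99/I = 0.00318048 at this income.
η = (dQ/dI)·(I/Q) = 0.00318048 × (12888/20.931) = 1.958.

1.958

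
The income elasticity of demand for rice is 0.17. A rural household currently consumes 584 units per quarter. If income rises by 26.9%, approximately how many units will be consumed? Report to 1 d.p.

%ΔQ ≈ η × %ΔI = 0.17 × 26.9% = 4.573%.
New Q ≈ 584 × (1 + 0.04573) = 610.7.

610.7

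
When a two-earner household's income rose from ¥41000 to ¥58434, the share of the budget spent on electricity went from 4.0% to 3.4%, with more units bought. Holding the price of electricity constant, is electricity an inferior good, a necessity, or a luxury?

necessity

Quantity rises but the budget share falls as income rises, so 0 < η < 1.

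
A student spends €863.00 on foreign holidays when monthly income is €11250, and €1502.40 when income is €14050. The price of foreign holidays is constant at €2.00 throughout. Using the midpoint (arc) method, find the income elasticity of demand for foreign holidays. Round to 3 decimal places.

2.442

With a constant price, Q₁ = 863.00/2.00 = 431.500 and Q₂ = 1502.40/2.00 = 751.200 (equivalently, work directly with expenditure since P cancels).
Midpoint %ΔQ = (1502.40 − 863.00)/1182.70 = 0.54063; midpoint %ΔI = (14050 − 11250)/12650 = 0.22134.
η = 0.54063 / 0.22134 = 2.442.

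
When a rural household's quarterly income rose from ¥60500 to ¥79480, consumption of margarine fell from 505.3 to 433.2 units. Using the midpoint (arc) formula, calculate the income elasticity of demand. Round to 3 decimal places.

ΔQ = 433.2 − 505.3 = -72.1; midpoint Q̄ = (505.3 + 433.2)/2 = 469.25.
ΔI = 79480 − 60500 = 18980; midpoint Ī = (60500 + 79480)/2 = 69990.
η = (ΔQ/Q̄) ÷ (ΔI/Ī) = (-72.1/469.25) ÷ (18980/69990) = -0.567.

-0.567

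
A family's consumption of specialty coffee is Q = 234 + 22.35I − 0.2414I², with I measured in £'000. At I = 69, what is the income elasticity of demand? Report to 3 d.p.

-1.207

At I = 69: Q = 626.8446.
dQ/dI = 22.35 − 0.4828I = -10.96320.
η = (dQ/dI)·(I/Q) = -10.96320 × (69/626.8446) = -1.207.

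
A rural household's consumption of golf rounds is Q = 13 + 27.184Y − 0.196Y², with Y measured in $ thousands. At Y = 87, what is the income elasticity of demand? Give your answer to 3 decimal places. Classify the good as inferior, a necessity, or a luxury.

At Y = 87: Q = 894.4840.
dQ/dY = 27.184 − 0.392Y = -6.92000.
η = (dQ/dY)·(Y/Q) = -6.92000 × (87/894.4840) = -0.673.
η < 0 ⇒ inferior good.

-0.673 (inferior good)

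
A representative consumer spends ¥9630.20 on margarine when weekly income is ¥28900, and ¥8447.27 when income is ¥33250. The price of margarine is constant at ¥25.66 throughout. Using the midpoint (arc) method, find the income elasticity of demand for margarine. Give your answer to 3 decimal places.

With a constant price, Q₁ = 9630.20/25.66 = 375.300 and Q₂ = 8447.27/25.66 = 329.200 (equivalently, work directly with expenditure since P cancels).
Midpoint %ΔQ = (8447.27 − 9630.20)/9038.74 = -0.13087; midpoint %ΔI = (33250 − 28900)/31075 = 0.13998.
η = -0.13087 / 0.13998 = -0.935.

-0.935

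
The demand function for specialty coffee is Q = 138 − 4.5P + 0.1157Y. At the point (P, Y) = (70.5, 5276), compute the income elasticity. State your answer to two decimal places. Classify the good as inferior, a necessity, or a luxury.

At P = 70.5, Y = 5276: Q = 431.183.
Holding P constant, ∂Q/∂Y = 0.1157.
η_Y = (∂Q/∂Y)·(Y/Q) = 0.1157 × (5276/431.183) = 1.42.
Since η > 1, this is a luxury.

1.42 (luxury)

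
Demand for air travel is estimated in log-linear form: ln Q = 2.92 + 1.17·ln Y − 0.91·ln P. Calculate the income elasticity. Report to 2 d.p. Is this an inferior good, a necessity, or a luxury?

In a log-linear demand, the coefficient on ln Y is the income elasticity.
So η = 1.17.
η > 1 ⇒ luxury.

1.17 (luxury)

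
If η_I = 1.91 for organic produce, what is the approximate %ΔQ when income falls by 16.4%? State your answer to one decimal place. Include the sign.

%ΔQ ≈ η × %ΔI = 1.91 × (-16.4%) = -31.3%.

-31.3%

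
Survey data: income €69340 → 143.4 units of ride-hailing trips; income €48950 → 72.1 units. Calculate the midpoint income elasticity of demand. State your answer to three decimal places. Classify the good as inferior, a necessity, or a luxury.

ΔQ = 72.1 − 143.4 = -71.3; midpoint Q̄ = (143.4 + 72.1)/2 = 107.75.
ΔI = 48950 − 69340 = -20390; midpoint Ī = (69340 + 48950)/2 = 59145.
η = (ΔQ/Q̄) ÷ (ΔI/Ī) = (-71.3/107.75) ÷ (-20390/59145) = 1.919.
η > 1 ⇒ luxury.

1.919 (luxury)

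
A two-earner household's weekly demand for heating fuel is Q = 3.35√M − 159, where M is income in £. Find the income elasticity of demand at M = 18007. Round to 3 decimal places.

At M = 18007: Q = 290.537.
dQ/dM = 3.35/(2√M) = 0.0124823 at this income.
η = (dQ/dM)·(M/Q) = 0.0124823 × (18007/290.537) = 0.774.

0.774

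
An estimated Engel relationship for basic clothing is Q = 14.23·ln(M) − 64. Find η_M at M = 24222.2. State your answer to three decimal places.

0.179

At M = 24222.2: Q = 79.652.
dQ/dM = 14.23/M = 0.000587478 at this income.
η = (dQ/dM)·(M/Q) = 0.000587478 × (24222.2/79.652) = 0.179.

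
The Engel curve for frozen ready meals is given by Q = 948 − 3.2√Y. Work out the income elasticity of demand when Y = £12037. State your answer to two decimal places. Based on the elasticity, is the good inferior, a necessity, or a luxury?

At Y = 12037: Q = 596.918.
dQ/dY = -3.2/(2√Y) = -0.0145835 at this income.
η = (dQ/dY)·(Y/Q) = -0.0145835 × (12037/596.918) = -0.29.
Since η < 0, the good is an inferior good.

-0.29 (inferior good)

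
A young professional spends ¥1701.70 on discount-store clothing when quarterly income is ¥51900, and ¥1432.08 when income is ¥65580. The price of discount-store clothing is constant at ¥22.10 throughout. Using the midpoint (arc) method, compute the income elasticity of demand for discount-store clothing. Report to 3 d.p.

-0.739

With a constant price, Q₁ = 1701.70/22.10 = 77.000 and Q₂ = 1432.08/22.10 = 64.800 (equivalently, work directly with expenditure since P cancels).
Midpoint %ΔQ = (1432.08 − 1701.70)/1566.89 = -0.17207; midpoint %ΔI = (65580 − 51900)/58740 = 0.23289.
η = -0.17207 / 0.23289 = -0.739.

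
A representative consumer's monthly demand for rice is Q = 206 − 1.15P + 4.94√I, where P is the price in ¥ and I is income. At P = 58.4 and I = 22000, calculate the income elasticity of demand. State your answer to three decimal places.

At P = 58.4, I = 22000: Q = 871.560.
Holding P constant, ∂Q/∂I = 4.94/(2√I) = 0.0166527.
η_I = (∂Q/∂I)·(I/Q) = 0.0166527 × (22000/871.560) = 0.420.

0.420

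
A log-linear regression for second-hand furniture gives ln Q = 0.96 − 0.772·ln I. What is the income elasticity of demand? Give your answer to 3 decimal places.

In a log-linear demand, the coefficient on ln I is the income elasticity.
So η = -0.772.

-0.772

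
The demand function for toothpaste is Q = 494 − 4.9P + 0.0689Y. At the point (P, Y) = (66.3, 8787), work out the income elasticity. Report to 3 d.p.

At P = 66.3, Y = 8787: Q = 774.554.
Holding P constant, ∂Q/∂Y = 0.0689.
η_Y = (∂Q/∂Y)·(Y/Q) = 0.0689 × (8787/774.554) = 0.782.

0.782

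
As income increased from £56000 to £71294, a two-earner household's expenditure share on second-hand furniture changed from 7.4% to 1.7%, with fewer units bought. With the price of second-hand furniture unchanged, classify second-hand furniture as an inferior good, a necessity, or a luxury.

inferior good

Quantity demanded falls as income rises, so η < 0.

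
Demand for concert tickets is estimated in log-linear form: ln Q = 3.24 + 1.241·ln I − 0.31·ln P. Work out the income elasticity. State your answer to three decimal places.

In a log-linear demand, the coefficient on ln I is the income elasticity.
So η = 1.241.

1.241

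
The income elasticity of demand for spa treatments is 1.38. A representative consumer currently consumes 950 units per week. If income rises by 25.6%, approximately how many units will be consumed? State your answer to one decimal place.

%ΔQ ≈ η × %ΔI = 1.38 × 25.6% = 35.328%.
New Q ≈ 950 × (1 + 0.35328) = 1285.6.

1285.6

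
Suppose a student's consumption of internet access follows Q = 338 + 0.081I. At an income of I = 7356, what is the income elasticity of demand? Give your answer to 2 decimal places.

At I = 7356: Q = 933.836.
dQ/dI = 0.081.
η = (dQ/dI)·(I/Q) = 0.081 × (7356/933.836) = 0.64.

0.64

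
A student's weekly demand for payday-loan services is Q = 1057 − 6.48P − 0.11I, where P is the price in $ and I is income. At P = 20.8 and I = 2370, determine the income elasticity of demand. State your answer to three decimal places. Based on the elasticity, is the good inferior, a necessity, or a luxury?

-0.394 (inferior good)

At P = 20.8, I = 2370: Q = 661.516.
Holding P constant, ∂Q/∂I = −0.11.
η_I = (∂Q/∂I)·(I/Q) = -0.11 × (2370/661.516) = -0.394.
Since η < 0, this is an inferior good.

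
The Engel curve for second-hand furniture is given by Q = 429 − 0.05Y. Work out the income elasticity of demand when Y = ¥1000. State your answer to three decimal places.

-0.132

At Y = 1000: Q = 379.000.
dQ/dY = −0.05.
η = (dQ/dY)·(Y/Q) = -0.05 × (1000/379.000) = -0.132.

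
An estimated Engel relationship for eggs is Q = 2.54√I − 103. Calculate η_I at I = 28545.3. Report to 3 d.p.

At I = 28545.3: Q = 326.142.
dQ/dI = 2.54/(2√I) = 0.00751686 at this income.
η = (dQ/dI)·(I/Q) = 0.00751686 × (28545.3/326.142) = 0.658.

0.658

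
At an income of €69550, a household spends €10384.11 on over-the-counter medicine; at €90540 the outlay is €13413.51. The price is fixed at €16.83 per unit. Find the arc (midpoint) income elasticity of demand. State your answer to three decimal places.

0.971

With a constant price, Q₁ = 10384.11/16.83 = 617.000 and Q₂ = 13413.51/16.83 = 797.000 (equivalently, work directly with expenditure since P cancels).
Midpoint %ΔQ = (13413.51 − 10384.11)/11898.81 = 0.25460; midpoint %ΔI = (90540 − 69550)/80045 = 0.26223.
η = 0.25460 / 0.26223 = 0.971.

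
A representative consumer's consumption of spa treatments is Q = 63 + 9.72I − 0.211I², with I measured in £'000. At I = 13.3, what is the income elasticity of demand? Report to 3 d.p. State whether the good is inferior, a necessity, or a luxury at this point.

At I = 13.3: Q = 154.9522.
dQ/dI = 9.72 − 0.422I = 4.10740.
η = (dQ/dI)·(I/Q) = 4.10740 × (13.3/154.9522) = 0.353.
0 < η < 1 ⇒ necessity.

0.353 (necessity)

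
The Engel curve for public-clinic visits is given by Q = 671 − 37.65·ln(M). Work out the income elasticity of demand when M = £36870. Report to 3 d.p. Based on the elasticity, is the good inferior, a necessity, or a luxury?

-0.137 (inferior good)

At M = 36870: Q = 275.104.
dQ/dM = -37.65/M = -0.00102116 at this income.
η = (dQ/dM)·(M/Q) = -0.00102116 × (36870/275.104) = -0.137.
Since η < 0, the good is an inferior good.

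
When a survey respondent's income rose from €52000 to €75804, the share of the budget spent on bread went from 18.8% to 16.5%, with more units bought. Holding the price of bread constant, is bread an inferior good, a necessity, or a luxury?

necessity

Quantity rises but the budget share falls as income rises, so 0 < η < 1.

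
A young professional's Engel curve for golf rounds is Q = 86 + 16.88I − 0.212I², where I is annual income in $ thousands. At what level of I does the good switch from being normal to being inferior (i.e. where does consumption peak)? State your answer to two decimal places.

39.81

dQ/dI = 16.88 − 0.424I.
The good is inferior where dQ/dI < 0. Setting dQ/dI = 0 gives I = 16.88 / 0.424 = 39.81.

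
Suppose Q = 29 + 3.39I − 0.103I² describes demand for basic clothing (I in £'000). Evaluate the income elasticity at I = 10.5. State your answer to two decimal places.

0.24

At I = 10.5: Q = 53.2393.
dQ/dI = 3.39 − 0.206I = 1.22700.
η = (dQ/dI)·(I/Q) = 1.22700 × (10.5/53.2393) = 0.24.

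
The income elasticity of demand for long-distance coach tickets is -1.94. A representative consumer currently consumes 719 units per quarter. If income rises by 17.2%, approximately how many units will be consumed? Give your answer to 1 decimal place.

%ΔQ ≈ η × %ΔI = -1.94 × 17.2% = -33.368%.
New Q ≈ 719 × (1 − 0.33368) = 479.1.

479.1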